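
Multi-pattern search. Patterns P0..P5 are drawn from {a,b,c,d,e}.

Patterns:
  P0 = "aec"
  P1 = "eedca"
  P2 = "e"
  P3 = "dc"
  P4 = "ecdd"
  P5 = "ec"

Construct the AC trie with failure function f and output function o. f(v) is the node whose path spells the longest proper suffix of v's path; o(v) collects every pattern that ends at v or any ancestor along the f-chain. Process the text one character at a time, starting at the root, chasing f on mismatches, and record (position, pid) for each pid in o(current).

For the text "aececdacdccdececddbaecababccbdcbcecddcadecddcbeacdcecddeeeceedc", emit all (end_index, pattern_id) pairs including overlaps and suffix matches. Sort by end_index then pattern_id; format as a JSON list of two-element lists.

Construct AC machine:
Trie (insert patterns):
  0='ε' goto a→1 d→9 e→4
  1='a' goto e→2
  2='ae' goto c→3
  3='aec' goto ·  [P0 ends]
  4='e' goto c→11 e→5  [P2 ends]
  5='ee' goto d→6
  6='eed' goto c→7
  7='eedc' goto a→8
  8='eedca' goto ·  [P1 ends]
  9='d' goto c→10
  10='dc' goto ·  [P3 ends]
  11='ec' goto d→12  [P5 ends]
  12='ecd' goto d→13
  13='ecdd' goto ·  [P4 ends]

BFS fail/out derivation:
  fail(1) 'a': from fail(0)=0 chase 'a': 0 ⇒ 0;  out=∅∪out(0)=∅
  fail(4) 'e': from fail(0)=0 chase 'e': 0 ⇒ 0;  out={2}∪out(0)={2}
  fail(9) 'd': from fail(0)=0 chase 'd': 0 ⇒ 0;  out=∅∪out(0)=∅
  fail(2) 'ae': from fail(1)=0 chase 'e': 0 ⇒ 4;  out=∅∪out(4)={2}
  fail(5) 'ee': from fail(4)=0 chase 'e': 0 ⇒ 4;  out=∅∪out(4)={2}
  fail(10) 'dc': from fail(9)=0 chase 'c': 0 ⇒ 0;  out={3}∪out(0)={3}
  fail(11) 'ec': from fail(4)=0 chase 'c': 0 ⇒ 0;  out={5}∪out(0)={5}
  fail(3) 'aec': from fail(2)=4 chase 'c': 4 ⇒ 11;  out={0}∪out(11)={0,5}
  fail(6) 'eed': from fail(5)=4 chase 'd': 4→0 ⇒ 9;  out=∅∪out(9)=∅
  fail(12) 'ecd': from fail(11)=0 chase 'd': 0 ⇒ 9;  out=∅∪out(9)=∅
  fail(7) 'eedc': from fail(6)=9 chase 'c': 9 ⇒ 10;  out=∅∪out(10)={3}
  fail(13) 'ecdd': from fail(12)=9 chase 'd': 9→0 ⇒ 9;  out={4}∪out(9)={4}
  fail(8) 'eedca': from fail(7)=10 chase 'a': 10→0 ⇒ 1;  out={1}∪out(1)={1}

Scan:
[0] read 'a'  n0⇒n1
[1] read 'e'  n1⇒n2  emit P2@[1:1]
[2] read 'c'  n2⇒n3  emit P0@[0:2],P5@[1:2]
[3] read 'e'  n3⇒n4 ·f  emit P2@[3:3]
[4] read 'c'  n4⇒n11  emit P5@[3:4]
[5] read 'd'  n11⇒n12
[6] read 'a'  n12⇒n1 ·f
[7] read 'c'  n1⇒n0 ·f
[8] read 'd'  n0⇒n9
[9] read 'c'  n9⇒n10  emit P3@[8:9]
[10] read 'c'  n10⇒n0 ·f
[11] read 'd'  n0⇒n9
[12] read 'e'  n9⇒n4 ·f  emit P2@[12:12]
[13] read 'c'  n4⇒n11  emit P5@[12:13]
[14] read 'e'  n11⇒n4 ·f  emit P2@[14:14]
[15] read 'c'  n4⇒n11  emit P5@[14:15]
[16] read 'd'  n11⇒n12
[17] read 'd'  n12⇒n13  emit P4@[14:17]
[18] read 'b'  n13⇒n0 ·f
[19] read 'a'  n0⇒n1
[20] read 'e'  n1⇒n2  emit P2@[20:20]
[21] read 'c'  n2⇒n3  emit P0@[19:21],P5@[20:21]
[22] read 'a'  n3⇒n1 ·f
[23] read 'b'  n1⇒n0 ·f
[24] read 'a'  n0⇒n1
[25] read 'b'  n1⇒n0 ·f
[26] read 'c'  n0⇒n0
[27] read 'c'  n0⇒n0
[28] read 'b'  n0⇒n0
[29] read 'd'  n0⇒n9
[30] read 'c'  n9⇒n10  emit P3@[29:30]
[31] read 'b'  n10⇒n0 ·f
[32] read 'c'  n0⇒n0
[33] read 'e'  n0⇒n4  emit P2@[33:33]
[34] read 'c'  n4⇒n11  emit P5@[33:34]
[35] read 'd'  n11⇒n12
[36] read 'd'  n12⇒n13  emit P4@[33:36]
[37] read 'c'  n13⇒n10 ·f  emit P3@[36:37]
[38] read 'a'  n10⇒n1 ·f
[39] read 'd'  n1⇒n9 ·f
[40] read 'e'  n9⇒n4 ·f  emit P2@[40:40]
[41] read 'c'  n4⇒n11  emit P5@[40:41]
[42] read 'd'  n11⇒n12
[43] read 'd'  n12⇒n13  emit P4@[40:43]
[44] read 'c'  n13⇒n10 ·f  emit P3@[43:44]
[45] read 'b'  n10⇒n0 ·f
[46] read 'e'  n0⇒n4  emit P2@[46:46]
[47] read 'a'  n4⇒n1 ·f
[48] read 'c'  n1⇒n0 ·f
[49] read 'd'  n0⇒n9
[50] read 'c'  n9⇒n10  emit P3@[49:50]
[51] read 'e'  n10⇒n4 ·f  emit P2@[51:51]
[52] read 'c'  n4⇒n11  emit P5@[51:52]
[53] read 'd'  n11⇒n12
[54] read 'd'  n12⇒n13  emit P4@[51:54]
[55] read 'e'  n13⇒n4 ·f  emit P2@[55:55]
[56] read 'e'  n4⇒n5  emit P2@[56:56]
[57] read 'e'  n5⇒n5 ·f  emit P2@[57:57]
[58] read 'c'  n5⇒n11 ·f  emit P5@[57:58]
[59] read 'e'  n11⇒n4 ·f  emit P2@[59:59]
[60] read 'e'  n4⇒n5  emit P2@[60:60]
[61] read 'd'  n5⇒n6
[62] read 'c'  n6⇒n7  emit P3@[61:62]

Result: [[1,2],[2,0],[2,5],[3,2],[4,5],[9,3],[12,2],[13,5],[14,2],[15,5],[17,4],[20,2],[21,0],[21,5],[30,3],[33,2],[34,5],[36,4],[37,3],[40,2],[41,5],[43,4],[44,3],[46,2],[50,3],[51,2],[52,5],[54,4],[55,2],[56,2],[57,2],[58,5],[59,2],[60,2],[62,3]]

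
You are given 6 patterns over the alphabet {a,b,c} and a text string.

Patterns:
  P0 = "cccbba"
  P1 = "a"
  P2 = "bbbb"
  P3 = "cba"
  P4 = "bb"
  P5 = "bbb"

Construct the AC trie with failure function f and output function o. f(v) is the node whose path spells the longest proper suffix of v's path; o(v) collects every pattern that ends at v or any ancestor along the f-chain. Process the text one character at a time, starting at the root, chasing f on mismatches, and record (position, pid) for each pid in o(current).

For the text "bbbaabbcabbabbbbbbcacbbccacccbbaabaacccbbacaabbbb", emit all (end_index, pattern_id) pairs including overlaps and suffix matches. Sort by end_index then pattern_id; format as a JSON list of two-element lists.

Construct AC machine:
Trie nodes:
  n0 'ε': a→7 b→8 c→1
  n1 'c': b→12 c→2
  n2 'cc': c→3
  n3 'ccc': b→4
  n4 'cccb': b→5
  n5 'cccbb': a→6
  n6 'cccbba': ·  [P0 ends]
  n7 'a': ·  [P1 ends]
  n8 'b': b→9
  n9 'bb': b→10  [P4 ends]
  n10 'bbb': b→11  [P5 ends]
  n11 'bbbb': ·  [P2 ends]
  n12 'cb': a→13
  n13 'cba': ·  [P3 ends]

Failure links (BFS by depth):
  fail(1) 'c': from fail(0)=0 chase 'c': 0 ⇒ 0;  out=∅∪out(0)=∅
  fail(7) 'a': from fail(0)=0 chase 'a': 0 ⇒ 0;  out={1}∪out(0)={1}
  fail(8) 'b': from fail(0)=0 chase 'b': 0 ⇒ 0;  out=∅∪out(0)=∅
  fail(2) 'cc': from fail(1)=0 chase 'c': 0 ⇒ 1;  out=∅∪out(1)=∅
  fail(9) 'bb': from fail(8)=0 chase 'b': 0 ⇒ 8;  out={4}∪out(8)={4}
  fail(12) 'cb': from fail(1)=0 chase 'b': 0 ⇒ 8;  out=∅∪out(8)=∅
  fail(3) 'ccc': from fail(2)=1 chase 'c': 1 ⇒ 2;  out=∅∪out(2)=∅
  fail(10) 'bbb': from fail(9)=8 chase 'b': 8 ⇒ 9;  out={5}∪out(9)={4,5}
  fail(13) 'cba': from fail(12)=8 chase 'a': 8→0 ⇒ 7;  out={3}∪out(7)={1,3}
  fail(4) 'cccb': from fail(3)=2 chase 'b': 2→1 ⇒ 12;  out=∅∪out(12)=∅
  fail(11) 'bbbb': from fail(10)=9 chase 'b': 9 ⇒ 10;  out={2}∪out(10)={2,4,5}
  fail(5) 'cccbb': from fail(4)=12 chase 'b': 12→8 ⇒ 9;  out=∅∪out(9)={4}
  fail(6) 'cccbba': from fail(5)=9 chase 'a': 9→8→0 ⇒ 7;  out={0}∪out(7)={0,1}

Run:
pos 0 'b': at 8
pos 1 'b': at 9  ** P4@[0:1]
pos 2 'b': at 10  ** P4@[1:2],P5@[0:2]
pos 3 'a': at 7 ·f  ** P1@[3:3]
pos 4 'a': at 7 ·f  ** P1@[4:4]
pos 5 'b': at 8 ·f
pos 6 'b': at 9  ** P4@[5:6]
pos 7 'c': at 1 ·f
pos 8 'a': at 7 ·f  ** P1@[8:8]
pos 9 'b': at 8 ·f
pos 10 'b': at 9  ** P4@[9:10]
pos 11 'a': at 7 ·f  ** P1@[11:11]
pos 12 'b': at 8 ·f
pos 13 'b': at 9  ** P4@[12:13]
pos 14 'b': at 10  ** P4@[13:14],P5@[12:14]
pos 15 'b': at 11  ** P2@[12:15],P4@[14:15],P5@[13:15]
pos 16 'b': at 11 ·f  ** P2@[13:16],P4@[15:16],P5@[14:16]
pos 17 'b': at 11 ·f  ** P2@[14:17],P4@[16:17],P5@[15:17]
pos 18 'c': at 1 ·f
pos 19 'a': at 7 ·f  ** P1@[19:19]
pos 20 'c': at 1 ·f
pos 21 'b': at 12
pos 22 'b': at 9 ·f  ** P4@[21:22]
pos 23 'c': at 1 ·f
pos 24 'c': at 2
pos 25 'a': at 7 ·f  ** P1@[25:25]
pos 26 'c': at 1 ·f
pos 27 'c': at 2
pos 28 'c': at 3
pos 29 'b': at 4
pos 30 'b': at 5  ** P4@[29:30]
pos 31 'a': at 6  ** P0@[26:31],P1@[31:31]
pos 32 'a': at 7 ·f  ** P1@[32:32]
pos 33 'b': at 8 ·f
pos 34 'a': at 7 ·f  ** P1@[34:34]
pos 35 'a': at 7 ·f  ** P1@[35:35]
pos 36 'c': at 1 ·f
pos 37 'c': at 2
pos 38 'c': at 3
pos 39 'b': at 4
pos 40 'b': at 5  ** P4@[39:40]
pos 41 'a': at 6  ** P0@[36:41],P1@[41:41]
pos 42 'c': at 1 ·f
pos 43 'a': at 7 ·f  ** P1@[43:43]
pos 44 'a': at 7 ·f  ** P1@[44:44]
pos 45 'b': at 8 ·f
pos 46 'b': at 9  ** P4@[45:46]
pos 47 'b': at 10  ** P4@[46:47],P5@[45:47]
pos 48 'b': at 11  ** P2@[45:48],P4@[47:48],P5@[46:48]

Matches: [[1,4],[2,4],[2,5],[3,1],[4,1],[6,4],[8,1],[10,4],[11,1],[13,4],[14,4],[14,5],[15,2],[15,4],[15,5],[16,2],[16,4],[16,5],[17,2],[17,4],[17,5],[19,1],[22,4],[25,1],[30,4],[31,0],[31,1],[32,1],[34,1],[35,1],[40,4],[41,0],[41,1],[43,1],[44,1],[46,4],[47,4],[47,5],[48,2],[48,4],[48,5]]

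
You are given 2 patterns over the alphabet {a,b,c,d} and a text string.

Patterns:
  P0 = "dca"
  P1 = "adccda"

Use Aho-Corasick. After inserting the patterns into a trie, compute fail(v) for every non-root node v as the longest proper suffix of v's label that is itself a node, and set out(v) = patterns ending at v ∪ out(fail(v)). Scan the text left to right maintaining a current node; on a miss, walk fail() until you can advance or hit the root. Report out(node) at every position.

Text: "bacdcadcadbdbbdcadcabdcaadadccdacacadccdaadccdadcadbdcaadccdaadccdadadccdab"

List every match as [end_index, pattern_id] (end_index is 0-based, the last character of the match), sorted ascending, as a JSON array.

Build:
Trie (insert patterns):
  0='ε' goto a→4 d→1
  1='d' goto c→2
  2='dc' goto a→3
  3='dca' goto ·  [P0 ends]
  4='a' goto d→5
  5='ad' goto c→6
  6='adc' goto c→7
  7='adcc' goto d→8
  8='adccd' goto a→9
  9='adccda' goto ·  [P1 ends]

BFS fail/out derivation:
  n1('d'): parent n0 fail=0; on 'd' 0 → fail=0;  out ∅∪∅=∅
  n4('a'): parent n0 fail=0; on 'a' 0 → fail=0;  out ∅∪∅=∅
  n2('dc'): parent n1 fail=0; on 'c' 0 → fail=0;  out ∅∪∅=∅
  n5('ad'): parent n4 fail=0; on 'd' 0 → fail=1;  out ∅∪∅=∅
  n3('dca'): parent n2 fail=0; on 'a' 0 → fail=4;  out {0}∪∅={0}
  n6('adc'): parent n5 fail=1; on 'c' 1 → fail=2;  out ∅∪∅=∅
  n7('adcc'): parent n6 fail=2; on 'c' 2→0 → fail=0;  out ∅∪∅=∅
  n8('adccd'): parent n7 fail=0; on 'd' 0 → fail=1;  out ∅∪∅=∅
  n9('adccda'): parent n8 fail=1; on 'a' 1→0 → fail=4;  out {1}∪∅={1}

Text stream:
pos 0 'b': at 0
pos 1 'a': at 4
pos 2 'c': at 0 (fail-walked)
pos 3 'd': at 1
pos 4 'c': at 2
pos 5 'a': at 3  → match P0@[3:5]
pos 6 'd': at 5 (fail-walked)
pos 7 'c': at 6
pos 8 'a': at 3 (fail-walked)  → match P0@[6:8]
pos 9 'd': at 5 (fail-walked)
pos 10 'b': at 0 (fail-walked)
pos 11 'd': at 1
pos 12 'b': at 0 (fail-walked)
pos 13 'b': at 0
pos 14 'd': at 1
pos 15 'c': at 2
pos 16 'a': at 3  → match P0@[14:16]
pos 17 'd': at 5 (fail-walked)
pos 18 'c': at 6
pos 19 'a': at 3 (fail-walked)  → match P0@[17:19]
pos 20 'b': at 0 (fail-walked)
pos 21 'd': at 1
pos 22 'c': at 2
pos 23 'a': at 3  → match P0@[21:23]
pos 24 'a': at 4 (fail-walked)
pos 25 'd': at 5
pos 26 'a': at 4 (fail-walked)
pos 27 'd': at 5
pos 28 'c': at 6
pos 29 'c': at 7
pos 30 'd': at 8
pos 31 'a': at 9  → match P1@[26:31]
pos 32 'c': at 0 (fail-walked)
pos 33 'a': at 4
pos 34 'c': at 0 (fail-walked)
pos 35 'a': at 4
pos 36 'd': at 5
pos 37 'c': at 6
pos 38 'c': at 7
pos 39 'd': at 8
pos 40 'a': at 9  → match P1@[35:40]
pos 41 'a': at 4 (fail-walked)
pos 42 'd': at 5
pos 43 'c': at 6
pos 44 'c': at 7
pos 45 'd': at 8
pos 46 'a': at 9  → match P1@[41:46]
pos 47 'd': at 5 (fail-walked)
pos 48 'c': at 6
pos 49 'a': at 3 (fail-walked)  → match P0@[47:49]
pos 50 'd': at 5 (fail-walked)
pos 51 'b': at 0 (fail-walked)
pos 52 'd': at 1
pos 53 'c': at 2
pos 54 'a': at 3  → match P0@[52:54]
pos 55 'a': at 4 (fail-walked)
pos 56 'd': at 5
pos 57 'c': at 6
pos 58 'c': at 7
pos 59 'd': at 8
pos 60 'a': at 9  → match P1@[55:60]
pos 61 'a': at 4 (fail-walked)
pos 62 'd': at 5
pos 63 'c': at 6
pos 64 'c': at 7
pos 65 'd': at 8
pos 66 'a': at 9  → match P1@[61:66]
pos 67 'd': at 5 (fail-walked)
pos 68 'a': at 4 (fail-walked)
pos 69 'd': at 5
pos 70 'c': at 6
pos 71 'c': at 7
pos 72 'd': at 8
pos 73 'a': at 9  → match P1@[68:73]
pos 74 'b': at 0 (fail-walked)

Matches: [[5,0],[8,0],[16,0],[19,0],[23,0],[31,1],[40,1],[46,1],[49,0],[54,0],[60,1],[66,1],[73,1]]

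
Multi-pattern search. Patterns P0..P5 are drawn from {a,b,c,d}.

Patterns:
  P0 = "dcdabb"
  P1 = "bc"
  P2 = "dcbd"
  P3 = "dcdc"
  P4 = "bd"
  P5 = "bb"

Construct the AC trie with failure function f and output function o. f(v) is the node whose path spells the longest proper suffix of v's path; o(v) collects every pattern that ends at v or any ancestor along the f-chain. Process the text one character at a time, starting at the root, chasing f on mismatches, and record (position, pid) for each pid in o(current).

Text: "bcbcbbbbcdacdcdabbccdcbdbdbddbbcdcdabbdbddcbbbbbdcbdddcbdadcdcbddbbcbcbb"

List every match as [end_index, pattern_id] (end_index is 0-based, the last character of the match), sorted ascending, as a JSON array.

Build automaton:
Trie nodes:
  n0 'ε': b→7 d→1
  n1 'd': c→2
  n2 'dc': b→9 d→3
  n3 'dcd': a→4 c→11
  n4 'dcda': b→5
  n5 'dcdab': b→6
  n6 'dcdabb': ·  [P0 ends]
  n7 'b': b→13 c→8 d→12
  n8 'bc': ·  [P1 ends]
  n9 'dcb': d→10
  n10 'dcbd': ·  [P2 ends]
  n11 'dcdc': ·  [P3 ends]
  n12 'bd': ·  [P4 ends]
  n13 'bb': ·  [P5 ends]

BFS fail/out derivation:
  fail(1) 'd': from fail(0)=0 chase 'd': 0 ⇒ 0;  out=∅∪out(0)=∅
  fail(7) 'b': from fail(0)=0 chase 'b': 0 ⇒ 0;  out=∅∪out(0)=∅
  fail(2) 'dc': from fail(1)=0 chase 'c': 0 ⇒ 0;  out=∅∪out(0)=∅
  fail(8) 'bc': from fail(7)=0 chase 'c': 0 ⇒ 0;  out={1}∪out(0)={1}
  fail(12) 'bd': from fail(7)=0 chase 'd': 0 ⇒ 1;  out={4}∪out(1)={4}
  fail(13) 'bb': from fail(7)=0 chase 'b': 0 ⇒ 7;  out={5}∪out(7)={5}
  fail(3) 'dcd': from fail(2)=0 chase 'd': 0 ⇒ 1;  out=∅∪out(1)=∅
  fail(9) 'dcb': from fail(2)=0 chase 'b': 0 ⇒ 7;  out=∅∪out(7)=∅
  fail(4) 'dcda': from fail(3)=1 chase 'a': 1→0 ⇒ 0;  out=∅∪out(0)=∅
  fail(10) 'dcbd': from fail(9)=7 chase 'd': 7 ⇒ 12;  out={2}∪out(12)={2,4}
  fail(11) 'dcdc': from fail(3)=1 chase 'c': 1 ⇒ 2;  out={3}∪out(2)={3}
  fail(5) 'dcdab': from fail(4)=0 chase 'b': 0 ⇒ 7;  out=∅∪out(7)=∅
  fail(6) 'dcdabb': from fail(5)=7 chase 'b': 7 ⇒ 13;  out={0}∪out(13)={0,5}

Text stream:
[0] read 'b'  n0⇒n7
[1] read 'c'  n7⇒n8  ** P1@[0:1]
[2] read 'b'  n8⇒n7 (fail-walked)
[3] read 'c'  n7⇒n8  ** P1@[2:3]
[4] read 'b'  n8⇒n7 (fail-walked)
[5] read 'b'  n7⇒n13  ** P5@[4:5]
[6] read 'b'  n13⇒n13 (fail-walked)  ** P5@[5:6]
[7] read 'b'  n13⇒n13 (fail-walked)  ** P5@[6:7]
[8] read 'c'  n13⇒n8 (fail-walked)  ** P1@[7:8]
[9] read 'd'  n8⇒n1 (fail-walked)
[10] read 'a'  n1⇒n0 (fail-walked)
[11] read 'c'  n0⇒n0
[12] read 'd'  n0⇒n1
[13] read 'c'  n1⇒n2
[14] read 'd'  n2⇒n3
[15] read 'a'  n3⇒n4
[16] read 'b'  n4⇒n5
[17] read 'b'  n5⇒n6  ** P0@[12:17],P5@[16:17]
[18] read 'c'  n6⇒n8 (fail-walked)  ** P1@[17:18]
[19] read 'c'  n8⇒n0 (fail-walked)
[20] read 'd'  n0⇒n1
[21] read 'c'  n1⇒n2
[22] read 'b'  n2⇒n9
[23] read 'd'  n9⇒n10  ** P2@[20:23],P4@[22:23]
[24] read 'b'  n10⇒n7 (fail-walked)
[25] read 'd'  n7⇒n12  ** P4@[24:25]
[26] read 'b'  n12⇒n7 (fail-walked)
[27] read 'd'  n7⇒n12  ** P4@[26:27]
[28] read 'd'  n12⇒n1 (fail-walked)
[29] read 'b'  n1⇒n7 (fail-walked)
[30] read 'b'  n7⇒n13  ** P5@[29:30]
[31] read 'c'  n13⇒n8 (fail-walked)  ** P1@[30:31]
[32] read 'd'  n8⇒n1 (fail-walked)
[33] read 'c'  n1⇒n2
[34] read 'd'  n2⇒n3
[35] read 'a'  n3⇒n4
[36] read 'b'  n4⇒n5
[37] read 'b'  n5⇒n6  ** P0@[32:37],P5@[36:37]
[38] read 'd'  n6⇒n12 (fail-walked)  ** P4@[37:38]
[39] read 'b'  n12⇒n7 (fail-walked)
[40] read 'd'  n7⇒n12  ** P4@[39:40]
[41] read 'd'  n12⇒n1 (fail-walked)
[42] read 'c'  n1⇒n2
[43] read 'b'  n2⇒n9
[44] read 'b'  n9⇒n13 (fail-walked)  ** P5@[43:44]
[45] read 'b'  n13⇒n13 (fail-walked)  ** P5@[44:45]
[46] read 'b'  n13⇒n13 (fail-walked)  ** P5@[45:46]
[47] read 'b'  n13⇒n13 (fail-walked)  ** P5@[46:47]
[48] read 'd'  n13⇒n12 (fail-walked)  ** P4@[47:48]
[49] read 'c'  n12⇒n2 (fail-walked)
[50] read 'b'  n2⇒n9
[51] read 'd'  n9⇒n10  ** P2@[48:51],P4@[50:51]
[52] read 'd'  n10⇒n1 (fail-walked)
[53] read 'd'  n1⇒n1 (fail-walked)
[54] read 'c'  n1⇒n2
[55] read 'b'  n2⇒n9
[56] read 'd'  n9⇒n10  ** P2@[53:56],P4@[55:56]
[57] read 'a'  n10⇒n0 (fail-walked)
[58] read 'd'  n0⇒n1
[59] read 'c'  n1⇒n2
[60] read 'd'  n2⇒n3
[61] read 'c'  n3⇒n11  ** P3@[58:61]
[62] read 'b'  n11⇒n9 (fail-walked)
[63] read 'd'  n9⇒n10  ** P2@[60:63],P4@[62:63]
[64] read 'd'  n10⇒n1 (fail-walked)
[65] read 'b'  n1⇒n7 (fail-walked)
[66] read 'b'  n7⇒n13  ** P5@[65:66]
[67] read 'c'  n13⇒n8 (fail-walked)  ** P1@[66:67]
[68] read 'b'  n8⇒n7 (fail-walked)
[69] read 'c'  n7⇒n8  ** P1@[68:69]
[70] read 'b'  n8⇒n7 (fail-walked)
[71] read 'b'  n7⇒n13  ** P5@[70:71]

All matches (sorted): [[1,1],[3,1],[5,5],[6,5],[7,5],[8,1],[17,0],[17,5],[18,1],[23,2],[23,4],[25,4],[27,4],[30,5],[31,1],[37,0],[37,5],[38,4],[40,4],[44,5],[45,5],[46,5],[47,5],[48,4],[51,2],[51,4],[56,2],[56,4],[61,3],[63,2],[63,4],[66,5],[67,1],[69,1],[71,5]]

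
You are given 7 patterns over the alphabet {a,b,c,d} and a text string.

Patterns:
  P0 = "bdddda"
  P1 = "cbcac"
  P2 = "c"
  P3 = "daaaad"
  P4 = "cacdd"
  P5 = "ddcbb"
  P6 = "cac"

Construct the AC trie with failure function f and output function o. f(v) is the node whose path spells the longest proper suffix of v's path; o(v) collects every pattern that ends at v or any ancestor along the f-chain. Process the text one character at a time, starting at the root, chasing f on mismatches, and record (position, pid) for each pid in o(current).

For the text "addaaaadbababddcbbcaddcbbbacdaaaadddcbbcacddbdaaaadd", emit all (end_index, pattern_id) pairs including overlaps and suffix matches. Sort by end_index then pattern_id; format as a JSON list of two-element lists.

Construct AC machine:
Trie (insert patterns):
  n0 'ε': b→1 c→7 d→12
  n1 'b': d→2
  n2 'bd': d→3
  n3 'bdd': d→4
  n4 'bddd': d→5
  n5 'bdddd': a→6
  n6 'bdddda': ·  ←P0
  n7 'c': a→18 b→8  ←P2
  n8 'cb': c→9
  n9 'cbc': a→10
  n10 'cbca': c→11
  n11 'cbcac': ·  ←P1
  n12 'd': a→13 d→22
  n13 'da': a→14
  n14 'daa': a→15
  n15 'daaa': a→16
  n16 'daaaa': d→17
  n17 'daaaad': ·  ←P3
  n18 'ca': c→19
  n19 'cac': d→20  ←P6
  n20 'cacd': d→21
  n21 'cacdd': ·  ←P4
  n22 'dd': c→23
  n23 'ddc': b→24
  n24 'ddcb': b→25
  n25 'ddcbb': ·  ←P5

BFS fail/out derivation:
  fail(1) 'b': from fail(0)=0 chase 'b': 0 ⇒ 0;  out=∅∪out(0)=∅
  fail(7) 'c': from fail(0)=0 chase 'c': 0 ⇒ 0;  out={2}∪out(0)={2}
  fail(12) 'd': from fail(0)=0 chase 'd': 0 ⇒ 0;  out=∅∪out(0)=∅
  fail(2) 'bd': from fail(1)=0 chase 'd': 0 ⇒ 12;  out=∅∪out(12)=∅
  fail(8) 'cb': from fail(7)=0 chase 'b': 0 ⇒ 1;  out=∅∪out(1)=∅
  fail(13) 'da': from fail(12)=0 chase 'a': 0 ⇒ 0;  out=∅∪out(0)=∅
  fail(18) 'ca': from fail(7)=0 chase 'a': 0 ⇒ 0;  out=∅∪out(0)=∅
  fail(22) 'dd': from fail(12)=0 chase 'd': 0 ⇒ 12;  out=∅∪out(12)=∅
  fail(3) 'bdd': from fail(2)=12 chase 'd': 12 ⇒ 22;  out=∅∪out(22)=∅
  fail(9) 'cbc': from fail(8)=1 chase 'c': 1→0 ⇒ 7;  out=∅∪out(7)={2}
  fail(14) 'daa': from fail(13)=0 chase 'a': 0 ⇒ 0;  out=∅∪out(0)=∅
  fail(19) 'cac': from fail(18)=0 chase 'c': 0 ⇒ 7;  out={6}∪out(7)={2,6}
  fail(23) 'ddc': from fail(22)=12 chase 'c': 12→0 ⇒ 7;  out=∅∪out(7)={2}
  fail(4) 'bddd': from fail(3)=22 chase 'd': 22→12 ⇒ 22;  out=∅∪out(22)=∅
  fail(10) 'cbca': from fail(9)=7 chase 'a': 7 ⇒ 18;  out=∅∪out(18)=∅
  fail(15) 'daaa': from fail(14)=0 chase 'a': 0 ⇒ 0;  out=∅∪out(0)=∅
  fail(20) 'cacd': from fail(19)=7 chase 'd': 7→0 ⇒ 12;  out=∅∪out(12)=∅
  fail(24) 'ddcb': from fail(23)=7 chase 'b': 7 ⇒ 8;  out=∅∪out(8)=∅
  fail(5) 'bdddd': from fail(4)=22 chase 'd': 22→12 ⇒ 22;  out=∅∪out(22)=∅
  fail(11) 'cbcac': from fail(10)=18 chase 'c': 18 ⇒ 19;  out={1}∪out(19)={1,2,6}
  fail(16) 'daaaa': from fail(15)=0 chase 'a': 0 ⇒ 0;  out=∅∪out(0)=∅
  fail(21) 'cacdd': from fail(20)=12 chase 'd': 12 ⇒ 22;  out={4}∪out(22)={4}
  fail(25) 'ddcbb': from fail(24)=8 chase 'b': 8→1→0 ⇒ 1;  out={5}∪out(1)={5}
  fail(6) 'bdddda': from fail(5)=22 chase 'a': 22→12 ⇒ 13;  out={0}∪out(13)={0}
  fail(17) 'daaaad': from fail(16)=0 chase 'd': 0 ⇒ 12;  out={3}∪out(12)={3}

Text stream:
pos 0 'a': at 0
pos 1 'd': at 12
pos 2 'd': at 22
pos 3 'a': at 13 ·f
pos 4 'a': at 14
pos 5 'a': at 15
pos 6 'a': at 16
pos 7 'd': at 17  ** P3@[2:7]
pos 8 'b': at 1 ·f
pos 9 'a': at 0 ·f
pos 10 'b': at 1
pos 11 'a': at 0 ·f
pos 12 'b': at 1
pos 13 'd': at 2
pos 14 'd': at 3
pos 15 'c': at 23 ·f  ** P2@[15:15]
pos 16 'b': at 24
pos 17 'b': at 25  ** P5@[13:17]
pos 18 'c': at 7 ·f  ** P2@[18:18]
pos 19 'a': at 18
pos 20 'd': at 12 ·f
pos 21 'd': at 22
pos 22 'c': at 23  ** P2@[22:22]
pos 23 'b': at 24
pos 24 'b': at 25  ** P5@[20:24]
pos 25 'b': at 1 ·f
pos 26 'a': at 0 ·f
pos 27 'c': at 7  ** P2@[27:27]
pos 28 'd': at 12 ·f
pos 29 'a': at 13
pos 30 'a': at 14
pos 31 'a': at 15
pos 32 'a': at 16
pos 33 'd': at 17  ** P3@[28:33]
pos 34 'd': at 22 ·f
pos 35 'd': at 22 ·f
pos 36 'c': at 23  ** P2@[36:36]
pos 37 'b': at 24
pos 38 'b': at 25  ** P5@[34:38]
pos 39 'c': at 7 ·f  ** P2@[39:39]
pos 40 'a': at 18
pos 41 'c': at 19  ** P2@[41:41],P6@[39:41]
pos 42 'd': at 20
pos 43 'd': at 21  ** P4@[39:43]
pos 44 'b': at 1 ·f
pos 45 'd': at 2
pos 46 'a': at 13 ·f
pos 47 'a': at 14
pos 48 'a': at 15
pos 49 'a': at 16
pos 50 'd': at 17  ** P3@[45:50]
pos 51 'd': at 22 ·f

All matches (sorted): [[7,3],[15,2],[17,5],[18,2],[22,2],[24,5],[27,2],[33,3],[36,2],[38,5],[39,2],[41,2],[41,6],[43,4],[50,3]]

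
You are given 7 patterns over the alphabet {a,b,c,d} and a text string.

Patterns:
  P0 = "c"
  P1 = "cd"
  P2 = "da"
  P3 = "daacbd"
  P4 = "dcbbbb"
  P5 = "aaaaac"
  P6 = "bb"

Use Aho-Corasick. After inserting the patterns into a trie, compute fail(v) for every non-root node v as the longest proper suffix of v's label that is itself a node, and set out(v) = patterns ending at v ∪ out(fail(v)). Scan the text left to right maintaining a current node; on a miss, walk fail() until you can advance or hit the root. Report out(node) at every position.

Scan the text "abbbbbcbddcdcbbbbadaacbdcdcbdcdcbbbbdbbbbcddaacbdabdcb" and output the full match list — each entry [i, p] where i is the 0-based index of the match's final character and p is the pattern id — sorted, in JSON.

Build automaton:
Trie (insert patterns):
  n0 'ε': a→14 b→20 c→1 d→3
  n1 'c': d→2  [P0 ends]
  n2 'cd': ·  [P1 ends]
  n3 'd': a→4 c→9
  n4 'da': a→5  [P2 ends]
  n5 'daa': c→6
  n6 'daac': b→7
  n7 'daacb': d→8
  n8 'daacbd': ·  [P3 ends]
  n9 'dc': b→10
  n10 'dcb': b→11
  n11 'dcbb': b→12
  n12 'dcbbb': b→13
  n13 'dcbbbb': ·  [P4 ends]
  n14 'a': a→15
  n15 'aa': a→16
  n16 'aaa': a→17
  n17 'aaaa': a→18
  n18 'aaaaa': c→19
  n19 'aaaaac': ·  [P5 ends]
  n20 'b': b→21
  n21 'bb': ·  [P6 ends]

Failure links (BFS by depth):
  n1('c'): parent n0 fail=0; on 'c' 0 → fail=0;  out {0}∪∅={0}
  n3('d'): parent n0 fail=0; on 'd' 0 → fail=0;  out ∅∪∅=∅
  n14('a'): parent n0 fail=0; on 'a' 0 → fail=0;  out ∅∪∅=∅
  n20('b'): parent n0 fail=0; on 'b' 0 → fail=0;  out ∅∪∅=∅
  n2('cd'): parent n1 fail=0; on 'd' 0 → fail=3;  out {1}∪∅={1}
  n4('da'): parent n3 fail=0; on 'a' 0 → fail=14;  out {2}∪∅={2}
  n9('dc'): parent n3 fail=0; on 'c' 0 → fail=1;  out ∅∪{0}={0}
  n15('aa'): parent n14 fail=0; on 'a' 0 → fail=14;  out ∅∪∅=∅
  n21('bb'): parent n20 fail=0; on 'b' 0 → fail=20;  out {6}∪∅={6}
  n5('daa'): parent n4 fail=14; on 'a' 14 → fail=15;  out ∅∪∅=∅
  n10('dcb'): parent n9 fail=1; on 'b' 1→0 → fail=20;  out ∅∪∅=∅
  n16('aaa'): parent n15 fail=14; on 'a' 14 → fail=15;  out ∅∪∅=∅
  n6('daac'): parent n5 fail=15; on 'c' 15→14→0 → fail=1;  out ∅∪{0}={0}
  n11('dcbb'): parent n10 fail=20; on 'b' 20 → fail=21;  out ∅∪{6}={6}
  n17('aaaa'): parent n16 fail=15; on 'a' 15 → fail=16;  out ∅∪∅=∅
  n7('daacb'): parent n6 fail=1; on 'b' 1→0 → fail=20;  out ∅∪∅=∅
  n12('dcbbb'): parent n11 fail=21; on 'b' 21→20 → fail=21;  out ∅∪{6}={6}
  n18('aaaaa'): parent n17 fail=16; on 'a' 16 → fail=17;  out ∅∪∅=∅
  n8('daacbd'): parent n7 fail=20; on 'd' 20→0 → fail=3;  out {3}∪∅={3}
  n13('dcbbbb'): parent n12 fail=21; on 'b' 21→20 → fail=21;  out {4}∪{6}={4,6}
  n19('aaaaac'): parent n18 fail=17; on 'c' 17→16→15→14→0 → fail=1;  out {5}∪{0}={0,5}

Text stream:
i=0 'a': node 0→14
i=1 'b': node 14→20 (fail-walked)
i=2 'b': node 20→21  emit P6@[1:2]
i=3 'b': node 21→21 (fail-walked)  emit P6@[2:3]
i=4 'b': node 21→21 (fail-walked)  emit P6@[3:4]
i=5 'b': node 21→21 (fail-walked)  emit P6@[4:5]
i=6 'c': node 21→1 (fail-walked)  emit P0@[6:6]
i=7 'b': node 1→20 (fail-walked)
i=8 'd': node 20→3 (fail-walked)
i=9 'd': node 3→3 (fail-walked)
i=10 'c': node 3→9  emit P0@[10:10]
i=11 'd': node 9→2 (fail-walked)  emit P1@[10:11]
i=12 'c': node 2→9 (fail-walked)  emit P0@[12:12]
i=13 'b': node 9→10
i=14 'b': node 10→11  emit P6@[13:14]
i=15 'b': node 11→12  emit P6@[14:15]
i=16 'b': node 12→13  emit P4@[11:16],P6@[15:16]
i=17 'a': node 13→14 (fail-walked)
i=18 'd': node 14→3 (fail-walked)
i=19 'a': node 3→4  emit P2@[18:19]
i=20 'a': node 4→5
i=21 'c': node 5→6  emit P0@[21:21]
i=22 'b': node 6→7
i=23 'd': node 7→8  emit P3@[18:23]
i=24 'c': node 8→9 (fail-walked)  emit P0@[24:24]
i=25 'd': node 9→2 (fail-walked)  emit P1@[24:25]
i=26 'c': node 2→9 (fail-walked)  emit P0@[26:26]
i=27 'b': node 9→10
i=28 'd': node 10→3 (fail-walked)
i=29 'c': node 3→9  emit P0@[29:29]
i=30 'd': node 9→2 (fail-walked)  emit P1@[29:30]
i=31 'c': node 2→9 (fail-walked)  emit P0@[31:31]
i=32 'b': node 9→10
i=33 'b': node 10→11  emit P6@[32:33]
i=34 'b': node 11→12  emit P6@[33:34]
i=35 'b': node 12→13  emit P4@[30:35],P6@[34:35]
i=36 'd': node 13→3 (fail-walked)
i=37 'b': node 3→20 (fail-walked)
i=38 'b': node 20→21  emit P6@[37:38]
i=39 'b': node 21→21 (fail-walked)  emit P6@[38:39]
i=40 'b': node 21→21 (fail-walked)  emit P6@[39:40]
i=41 'c': node 21→1 (fail-walked)  emit P0@[41:41]
i=42 'd': node 1→2  emit P1@[41:42]
i=43 'd': node 2→3 (fail-walked)
i=44 'a': node 3→4  emit P2@[43:44]
i=45 'a': node 4→5
i=46 'c': node 5→6  emit P0@[46:46]
i=47 'b': node 6→7
i=48 'd': node 7→8  emit P3@[43:48]
i=49 'a': node 8→4 (fail-walked)  emit P2@[48:49]
i=50 'b': node 4→20 (fail-walked)
i=51 'd': node 20→3 (fail-walked)
i=52 'c': node 3→9  emit P0@[52:52]
i=53 'b': node 9→10

All matches (sorted): [[2,6],[3,6],[4,6],[5,6],[6,0],[10,0],[11,1],[12,0],[14,6],[15,6],[16,4],[16,6],[19,2],[21,0],[23,3],[24,0],[25,1],[26,0],[29,0],[30,1],[31,0],[33,6],[34,6],[35,4],[35,6],[38,6],[39,6],[40,6],[41,0],[42,1],[44,2],[46,0],[48,3],[49,2],[52,0]]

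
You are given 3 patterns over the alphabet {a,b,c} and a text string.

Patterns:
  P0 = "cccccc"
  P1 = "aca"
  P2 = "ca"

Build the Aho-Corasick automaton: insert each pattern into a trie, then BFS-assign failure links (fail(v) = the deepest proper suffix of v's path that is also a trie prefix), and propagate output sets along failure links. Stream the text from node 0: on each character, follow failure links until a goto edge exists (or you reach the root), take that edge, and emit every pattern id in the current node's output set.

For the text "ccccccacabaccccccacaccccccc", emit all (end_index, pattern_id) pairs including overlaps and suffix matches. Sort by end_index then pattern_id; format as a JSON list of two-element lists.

Construct AC machine:
Trie (insert patterns):
  n0 'ε': a→7 c→1
  n1 'c': a→10 c→2
  n2 'cc': c→3
  n3 'ccc': c→4
  n4 'cccc': c→5
  n5 'ccccc': c→6
  n6 'cccccc': ·  ←P0
  n7 'a': c→8
  n8 'ac': a→9
  n9 'aca': ·  ←P1
  n10 'ca': ·  ←P2

Failure links (BFS by depth):
  fail(1) 'c': from fail(0)=0 chase 'c': 0 ⇒ 0;  out=∅∪out(0)=∅
  fail(7) 'a': from fail(0)=0 chase 'a': 0 ⇒ 0;  out=∅∪out(0)=∅
  fail(2) 'cc': from fail(1)=0 chase 'c': 0 ⇒ 1;  out=∅∪out(1)=∅
  fail(8) 'ac': from fail(7)=0 chase 'c': 0 ⇒ 1;  out=∅∪out(1)=∅
  fail(10) 'ca': from fail(1)=0 chase 'a': 0 ⇒ 7;  out={2}∪out(7)={2}
  fail(3) 'ccc': from fail(2)=1 chase 'c': 1 ⇒ 2;  out=∅∪out(2)=∅
  fail(9) 'aca': from fail(8)=1 chase 'a': 1 ⇒ 10;  out={1}∪out(10)={1,2}
  fail(4) 'cccc': from fail(3)=2 chase 'c': 2 ⇒ 3;  out=∅∪out(3)=∅
  fail(5) 'ccccc': from fail(4)=3 chase 'c': 3 ⇒ 4;  out=∅∪out(4)=∅
  fail(6) 'cccccc': from fail(5)=4 chase 'c': 4 ⇒ 5;  out={0}∪out(5)={0}

Text stream:
pos 0 'c': at 1
pos 1 'c': at 2
pos 2 'c': at 3
pos 3 'c': at 4
pos 4 'c': at 5
pos 5 'c': at 6  emit P0@[0:5]
pos 6 'a': at 10 ·f  emit P2@[5:6]
pos 7 'c': at 8 ·f
pos 8 'a': at 9  emit P1@[6:8],P2@[7:8]
pos 9 'b': at 0 ·f
pos 10 'a': at 7
pos 11 'c': at 8
pos 12 'c': at 2 ·f
pos 13 'c': at 3
pos 14 'c': at 4
pos 15 'c': at 5
pos 16 'c': at 6  emit P0@[11:16]
pos 17 'a': at 10 ·f  emit P2@[16:17]
pos 18 'c': at 8 ·f
pos 19 'a': at 9  emit P1@[17:19],P2@[18:19]
pos 20 'c': at 8 ·f
pos 21 'c': at 2 ·f
pos 22 'c': at 3
pos 23 'c': at 4
pos 24 'c': at 5
pos 25 'c': at 6  emit P0@[20:25]
pos 26 'c': at 6 ·f  emit P0@[21:26]

All matches (sorted): [[5,0],[6,2],[8,1],[8,2],[16,0],[17,2],[19,1],[19,2],[25,0],[26,0]]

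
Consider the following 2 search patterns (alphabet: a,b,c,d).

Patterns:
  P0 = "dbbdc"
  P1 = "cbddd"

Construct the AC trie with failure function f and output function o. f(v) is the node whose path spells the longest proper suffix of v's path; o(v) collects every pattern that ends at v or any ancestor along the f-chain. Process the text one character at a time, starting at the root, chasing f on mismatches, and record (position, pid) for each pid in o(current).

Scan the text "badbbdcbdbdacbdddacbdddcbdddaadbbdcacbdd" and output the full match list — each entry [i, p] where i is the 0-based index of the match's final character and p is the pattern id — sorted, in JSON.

Build:
Trie (insert patterns):
  0='ε' goto c→6 d→1
  1='d' goto b→2
  2='db' goto b→3
  3='dbb' goto d→4
  4='dbbd' goto c→5
  5='dbbdc' goto ·  [P0 ends]
  6='c' goto b→7
  7='cb' goto d→8
  8='cbd' goto d→9
  9='cbdd' goto d→10
  10='cbddd' goto ·  [P1 ends]

BFS fail/out derivation:
  fail(1) 'd': from fail(0)=0 chase 'd': 0 ⇒ 0;  out=∅∪out(0)=∅
  fail(6) 'c': from fail(0)=0 chase 'c': 0 ⇒ 0;  out=∅∪out(0)=∅
  fail(2) 'db': from fail(1)=0 chase 'b': 0 ⇒ 0;  out=∅∪out(0)=∅
  fail(7) 'cb': from fail(6)=0 chase 'b': 0 ⇒ 0;  out=∅∪out(0)=∅
  fail(3) 'dbb': from fail(2)=0 chase 'b': 0 ⇒ 0;  out=∅∪out(0)=∅
  fail(8) 'cbd': from fail(7)=0 chase 'd': 0 ⇒ 1;  out=∅∪out(1)=∅
  fail(4) 'dbbd': from fail(3)=0 chase 'd': 0 ⇒ 1;  out=∅∪out(1)=∅
  fail(9) 'cbdd': from fail(8)=1 chase 'd': 1→0 ⇒ 1;  out=∅∪out(1)=∅
  fail(5) 'dbbdc': from fail(4)=1 chase 'c': 1→0 ⇒ 6;  out={0}∪out(6)={0}
  fail(10) 'cbddd': from fail(9)=1 chase 'd': 1→0 ⇒ 1;  out={1}∪out(1)={1}

Text stream:
i=0 'b': node 0→0
i=1 'a': node 0→0
i=2 'd': node 0→1
i=3 'b': node 1→2
i=4 'b': node 2→3
i=5 'd': node 3→4
i=6 'c': node 4→5  → match P0@[2:6]
i=7 'b': node 5→7 (via fail)
i=8 'd': node 7→8
i=9 'b': node 8→2 (via fail)
i=10 'd': node 2→1 (via fail)
i=11 'a': node 1→0 (via fail)
i=12 'c': node 0→6
i=13 'b': node 6→7
i=14 'd': node 7→8
i=15 'd': node 8→9
i=16 'd': node 9→10  → match P1@[12:16]
i=17 'a': node 10→0 (via fail)
i=18 'c': node 0→6
i=19 'b': node 6→7
i=20 'd': node 7→8
i=21 'd': node 8→9
i=22 'd': node 9→10  → match P1@[18:22]
i=23 'c': node 10→6 (via fail)
i=24 'b': node 6→7
i=25 'd': node 7→8
i=26 'd': node 8→9
i=27 'd': node 9→10  → match P1@[23:27]
i=28 'a': node 10→0 (via fail)
i=29 'a': node 0→0
i=30 'd': node 0→1
i=31 'b': node 1→2
i=32 'b': node 2→3
i=33 'd': node 3→4
i=34 'c': node 4→5  → match P0@[30:34]
i=35 'a': node 5→0 (via fail)
i=36 'c': node 0→6
i=37 'b': node 6→7
i=38 'd': node 7→8
i=39 'd': node 8→9

Matches: [[6,0],[16,1],[22,1],[27,1],[34,0]]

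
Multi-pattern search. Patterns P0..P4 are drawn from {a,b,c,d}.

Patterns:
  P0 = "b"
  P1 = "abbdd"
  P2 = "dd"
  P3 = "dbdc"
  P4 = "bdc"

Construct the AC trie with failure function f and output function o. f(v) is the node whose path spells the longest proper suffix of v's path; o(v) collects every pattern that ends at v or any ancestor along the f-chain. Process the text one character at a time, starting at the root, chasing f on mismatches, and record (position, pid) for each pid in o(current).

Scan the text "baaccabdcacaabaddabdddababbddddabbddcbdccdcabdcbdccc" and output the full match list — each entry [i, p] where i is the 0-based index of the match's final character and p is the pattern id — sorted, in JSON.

Construct AC machine:
Trie (insert patterns):
  n0 'ε': a→2 b→1 d→7
  n1 'b': d→12  ←P0
  n2 'a': b→3
  n3 'ab': b→4
  n4 'abb': d→5
  n5 'abbd': d→6
  n6 'abbdd': ·  ←P1
  n7 'd': b→9 d→8
  n8 'dd': ·  ←P2
  n9 'db': d→10
  n10 'dbd': c→11
  n11 'dbdc': ·  ←P3
  n12 'bd': c→13
  n13 'bdc': ·  ←P4

Failure links (BFS by depth):
  fail(1) 'b': from fail(0)=0 chase 'b': 0 ⇒ 0;  out={0}∪out(0)={0}
  fail(2) 'a': from fail(0)=0 chase 'a': 0 ⇒ 0;  out=∅∪out(0)=∅
  fail(7) 'd': from fail(0)=0 chase 'd': 0 ⇒ 0;  out=∅∪out(0)=∅
  fail(3) 'ab': from fail(2)=0 chase 'b': 0 ⇒ 1;  out=∅∪out(1)={0}
  fail(8) 'dd': from fail(7)=0 chase 'd': 0 ⇒ 7;  out={2}∪out(7)={2}
  fail(9) 'db': from fail(7)=0 chase 'b': 0 ⇒ 1;  out=∅∪out(1)={0}
  fail(12) 'bd': from fail(1)=0 chase 'd': 0 ⇒ 7;  out=∅∪out(7)=∅
  fail(4) 'abb': from fail(3)=1 chase 'b': 1→0 ⇒ 1;  out=∅∪out(1)={0}
  fail(10) 'dbd': from fail(9)=1 chase 'd': 1 ⇒ 12;  out=∅∪out(12)=∅
  fail(13) 'bdc': from fail(12)=7 chase 'c': 7→0 ⇒ 0;  out={4}∪out(0)={4}
  fail(5) 'abbd': from fail(4)=1 chase 'd': 1 ⇒ 12;  out=∅∪out(12)=∅
  fail(11) 'dbdc': from fail(10)=12 chase 'c': 12 ⇒ 13;  out={3}∪out(13)={3,4}
  fail(6) 'abbdd': from fail(5)=12 chase 'd': 12→7 ⇒ 8;  out={1}∪out(8)={1,2}

Run:
pos 0 'b': at 1  → match P0@[0:0]
pos 1 'a': at 2 ·f
pos 2 'a': at 2 ·f
pos 3 'c': at 0 ·f
pos 4 'c': at 0
pos 5 'a': at 2
pos 6 'b': at 3  → match P0@[6:6]
pos 7 'd': at 12 ·f
pos 8 'c': at 13  → match P4@[6:8]
pos 9 'a': at 2 ·f
pos 10 'c': at 0 ·f
pos 11 'a': at 2
pos 12 'a': at 2 ·f
pos 13 'b': at 3  → match P0@[13:13]
pos 14 'a': at 2 ·f
pos 15 'd': at 7 ·f
pos 16 'd': at 8  → match P2@[15:16]
pos 17 'a': at 2 ·f
pos 18 'b': at 3  → match P0@[18:18]
pos 19 'd': at 12 ·f
pos 20 'd': at 8 ·f  → match P2@[19:20]
pos 21 'd': at 8 ·f  → match P2@[20:21]
pos 22 'a': at 2 ·f
pos 23 'b': at 3  → match P0@[23:23]
pos 24 'a': at 2 ·f
pos 25 'b': at 3  → match P0@[25:25]
pos 26 'b': at 4  → match P0@[26:26]
pos 27 'd': at 5
pos 28 'd': at 6  → match P1@[24:28],P2@[27:28]
pos 29 'd': at 8 ·f  → match P2@[28:29]
pos 30 'd': at 8 ·f  → match P2@[29:30]
pos 31 'a': at 2 ·f
pos 32 'b': at 3  → match P0@[32:32]
pos 33 'b': at 4  → match P0@[33:33]
pos 34 'd': at 5
pos 35 'd': at 6  → match P1@[31:35],P2@[34:35]
pos 36 'c': at 0 ·f
pos 37 'b': at 1  → match P0@[37:37]
pos 38 'd': at 12
pos 39 'c': at 13  → match P4@[37:39]
pos 40 'c': at 0 ·f
pos 41 'd': at 7
pos 42 'c': at 0 ·f
pos 43 'a': at 2
pos 44 'b': at 3  → match P0@[44:44]
pos 45 'd': at 12 ·f
pos 46 'c': at 13  → match P4@[44:46]
pos 47 'b': at 1 ·f  → match P0@[47:47]
pos 48 'd': at 12
pos 49 'c': at 13  → match P4@[47:49]
pos 50 'c': at 0 ·f
pos 51 'c': at 0

All matches (sorted): [[0,0],[6,0],[8,4],[13,0],[16,2],[18,0],[20,2],[21,2],[23,0],[25,0],[26,0],[28,1],[28,2],[29,2],[30,2],[32,0],[33,0],[35,1],[35,2],[37,0],[39,4],[44,0],[46,4],[47,0],[49,4]]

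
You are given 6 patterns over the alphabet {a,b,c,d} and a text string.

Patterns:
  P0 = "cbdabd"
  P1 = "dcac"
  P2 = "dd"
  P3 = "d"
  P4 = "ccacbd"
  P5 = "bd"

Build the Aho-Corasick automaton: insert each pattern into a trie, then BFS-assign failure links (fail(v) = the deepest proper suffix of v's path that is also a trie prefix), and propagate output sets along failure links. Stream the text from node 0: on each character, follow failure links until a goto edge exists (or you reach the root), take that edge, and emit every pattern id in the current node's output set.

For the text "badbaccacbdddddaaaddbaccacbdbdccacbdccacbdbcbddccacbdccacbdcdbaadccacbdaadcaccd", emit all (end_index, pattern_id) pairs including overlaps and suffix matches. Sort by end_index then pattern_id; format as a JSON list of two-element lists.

Build automaton:
Trie (insert patterns):
  n0 'ε': b→17 c→1 d→7
  n1 'c': b→2 c→12
  n2 'cb': d→3
  n3 'cbd': a→4
  n4 'cbda': b→5
  n5 'cbdab': d→6
  n6 'cbdabd': ·  [P0 ends]
  n7 'd': c→8 d→11  [P3 ends]
  n8 'dc': a→9
  n9 'dca': c→10
  n10 'dcac': ·  [P1 ends]
  n11 'dd': ·  [P2 ends]
  n12 'cc': a→13
  n13 'cca': c→14
  n14 'ccac': b→15
  n15 'ccacb': d→16
  n16 'ccacbd': ·  [P4 ends]
  n17 'b': d→18
  n18 'bd': ·  [P5 ends]

Failure links (BFS by depth):
  fail(1) 'c': from fail(0)=0 chase 'c': 0 ⇒ 0;  out=∅∪out(0)=∅
  fail(7) 'd': from fail(0)=0 chase 'd': 0 ⇒ 0;  out={3}∪out(0)={3}
  fail(17) 'b': from fail(0)=0 chase 'b': 0 ⇒ 0;  out=∅∪out(0)=∅
  fail(2) 'cb': from fail(1)=0 chase 'b': 0 ⇒ 17;  out=∅∪out(17)=∅
  fail(8) 'dc': from fail(7)=0 chase 'c': 0 ⇒ 1;  out=∅∪out(1)=∅
  fail(11) 'dd': from fail(7)=0 chase 'd': 0 ⇒ 7;  out={2}∪out(7)={2,3}
  fail(12) 'cc': from fail(1)=0 chase 'c': 0 ⇒ 1;  out=∅∪out(1)=∅
  fail(18) 'bd': from fail(17)=0 chase 'd': 0 ⇒ 7;  out={5}∪out(7)={3,5}
  fail(3) 'cbd': from fail(2)=17 chase 'd': 17 ⇒ 18;  out=∅∪out(18)={3,5}
  fail(9) 'dca': from fail(8)=1 chase 'a': 1→0 ⇒ 0;  out=∅∪out(0)=∅
  fail(13) 'cca': from fail(12)=1 chase 'a': 1→0 ⇒ 0;  out=∅∪out(0)=∅
  fail(4) 'cbda': from fail(3)=18 chase 'a': 18→7→0 ⇒ 0;  out=∅∪out(0)=∅
  fail(10) 'dcac': from fail(9)=0 chase 'c': 0 ⇒ 1;  out={1}∪out(1)={1}
  fail(14) 'ccac': from fail(13)=0 chase 'c': 0 ⇒ 1;  out=∅∪out(1)=∅
  fail(5) 'cbdab': from fail(4)=0 chase 'b': 0 ⇒ 17;  out=∅∪out(17)=∅
  fail(15) 'ccacb': from fail(14)=1 chase 'b': 1 ⇒ 2;  out=∅∪out(2)=∅
  fail(6) 'cbdabd': from fail(5)=17 chase 'd': 17 ⇒ 18;  out={0}∪out(18)={0,3,5}
  fail(16) 'ccacbd': from fail(15)=2 chase 'd': 2 ⇒ 3;  out={4}∪out(3)={3,4,5}

Text stream:
i=0 'b': node 0→17
i=1 'a': node 17→0 ·f
i=2 'd': node 0→7  ** P3@[2:2]
i=3 'b': node 7→17 ·f
i=4 'a': node 17→0 ·f
i=5 'c': node 0→1
i=6 'c': node 1→12
i=7 'a': node 12→13
i=8 'c': node 13→14
i=9 'b': node 14→15
i=10 'd': node 15→16  ** P3@[10:10],P4@[5:10],P5@[9:10]
i=11 'd': node 16→11 ·f  ** P2@[10:11],P3@[11:11]
i=12 'd': node 11→11 ·f  ** P2@[11:12],P3@[12:12]
i=13 'd': node 11→11 ·f  ** P2@[12:13],P3@[13:13]
i=14 'd': node 11→11 ·f  ** P2@[13:14],P3@[14:14]
i=15 'a': node 11→0 ·f
i=16 'a': node 0→0
i=17 'a': node 0→0
i=18 'd': node 0→7  ** P3@[18:18]
i=19 'd': node 7→11  ** P2@[18:19],P3@[19:19]
i=20 'b': node 11→17 ·f
i=21 'a': node 17→0 ·f
i=22 'c': node 0→1
i=23 'c': node 1→12
i=24 'a': node 12→13
i=25 'c': node 13→14
i=26 'b': node 14→15
i=27 'd': node 15→16  ** P3@[27:27],P4@[22:27],P5@[26:27]
i=28 'b': node 16→17 ·f
i=29 'd': node 17→18  ** P3@[29:29],P5@[28:29]
i=30 'c': node 18→8 ·f
i=31 'c': node 8→12 ·f
i=32 'a': node 12→13
i=33 'c': node 13→14
i=34 'b': node 14→15
i=35 'd': node 15→16  ** P3@[35:35],P4@[30:35],P5@[34:35]
i=36 'c': node 16→8 ·f
i=37 'c': node 8→12 ·f
i=38 'a': node 12→13
i=39 'c': node 13→14
i=40 'b': node 14→15
i=41 'd': node 15→16  ** P3@[41:41],P4@[36:41],P5@[40:41]
i=42 'b': node 16→17 ·f
i=43 'c': node 17→1 ·f
i=44 'b': node 1→2
i=45 'd': node 2→3  ** P3@[45:45],P5@[44:45]
i=46 'd': node 3→11 ·f  ** P2@[45:46],P3@[46:46]
i=47 'c': node 11→8 ·f
i=48 'c': node 8→12 ·f
i=49 'a': node 12→13
i=50 'c': node 13→14
i=51 'b': node 14→15
i=52 'd': node 15→16  ** P3@[52:52],P4@[47:52],P5@[51:52]
i=53 'c': node 16→8 ·f
i=54 'c': node 8→12 ·f
i=55 'a': node 12→13
i=56 'c': node 13→14
i=57 'b': node 14→15
i=58 'd': node 15→16  ** P3@[58:58],P4@[53:58],P5@[57:58]
i=59 'c': node 16→8 ·f
i=60 'd': node 8→7 ·f  ** P3@[60:60]
i=61 'b': node 7→17 ·f
i=62 'a': node 17→0 ·f
i=63 'a': node 0→0
i=64 'd': node 0→7  ** P3@[64:64]
i=65 'c': node 7→8
i=66 'c': node 8→12 ·f
i=67 'a': node 12→13
i=68 'c': node 13→14
i=69 'b': node 14→15
i=70 'd': node 15→16  ** P3@[70:70],P4@[65:70],P5@[69:70]
i=71 'a': node 16→4 ·f
i=72 'a': node 4→0 ·f
i=73 'd': node 0→7  ** P3@[73:73]
i=74 'c': node 7→8
i=75 'a': node 8→9
i=76 'c': node 9→10  ** P1@[73:76]
i=77 'c': node 10→12 ·f
i=78 'd': node 12→7 ·f  ** P3@[78:78]

All matches (sorted): [[2,3],[10,3],[10,4],[10,5],[11,2],[11,3],[12,2],[12,3],[13,2],[13,3],[14,2],[14,3],[18,3],[19,2],[19,3],[27,3],[27,4],[27,5],[29,3],[29,5],[35,3],[35,4],[35,5],[41,3],[41,4],[41,5],[45,3],[45,5],[46,2],[46,3],[52,3],[52,4],[52,5],[58,3],[58,4],[58,5],[60,3],[64,3],[70,3],[70,4],[70,5],[73,3],[76,1],[78,3]]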